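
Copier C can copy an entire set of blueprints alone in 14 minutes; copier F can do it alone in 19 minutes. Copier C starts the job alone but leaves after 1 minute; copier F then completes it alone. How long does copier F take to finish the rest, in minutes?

In 1 minute copier C does 1/14 of the job, leaving 13/14.
Copier F works at 1/19 per minute, so finishing takes 13/14 ÷ 1/19 = 247/14 minutes.

247/14 minutes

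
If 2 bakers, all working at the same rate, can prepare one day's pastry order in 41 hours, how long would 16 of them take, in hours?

41/8 hours

Total work is 2·41 = 82 baker-hours.
With 16 bakers: 82/16 = 41/8 hours.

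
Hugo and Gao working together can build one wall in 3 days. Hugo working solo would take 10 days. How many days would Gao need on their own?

30/7 days

Combined rate is 1/3 per day.
Known contribution: 1/10 per day.
So Gao's rate is 1/3 − 1/10 = 7/30, meaning 30/7 days alone.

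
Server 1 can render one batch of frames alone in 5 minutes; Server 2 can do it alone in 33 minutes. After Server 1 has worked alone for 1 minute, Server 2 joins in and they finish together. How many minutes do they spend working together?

In 1 minute Server 1 does 1/5 of the job, leaving 4/5.
Server 1 and Server 2 together work at 38/165 per minute, so finishing takes 4/5 ÷ 38/165 = 66/19 minutes.

66/19 minutes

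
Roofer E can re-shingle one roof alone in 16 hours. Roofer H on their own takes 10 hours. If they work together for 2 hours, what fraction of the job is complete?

13/40

Combined rate: 1/16 + 1/10 = (5 + 8)/80 = 13/80 per hour.
In 2 hours they complete 2·13/80 = 13/40 of the job.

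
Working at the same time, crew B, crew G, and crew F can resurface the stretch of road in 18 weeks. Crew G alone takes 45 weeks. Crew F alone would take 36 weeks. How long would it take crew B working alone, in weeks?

Combined rate is 1/18 per week.
Known contribution: 1/45 + 1/36 = (4 + 5)/180 = 9/180 = 1/20 per week.
So crew B's rate is 1/18 − 1/20 = 1/180, meaning 180 weeks alone.

180 weeks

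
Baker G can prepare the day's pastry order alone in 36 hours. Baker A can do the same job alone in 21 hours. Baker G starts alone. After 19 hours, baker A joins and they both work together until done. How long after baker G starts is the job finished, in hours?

480/19 hours

In the first 19 hours baker G alone does 19/36 of the job, leaving 17/36.
Once everyone is working, combined rate: 1/36 + 1/21 = (7 + 12)/252 = 19/252 per hour.
Remaining 17/36 at 19/252 per hour takes 119/19 hours.
Total from the start = 19 + 119/19 = 480/19 hours.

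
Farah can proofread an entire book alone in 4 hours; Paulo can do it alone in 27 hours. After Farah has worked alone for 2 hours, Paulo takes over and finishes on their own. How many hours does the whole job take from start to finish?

In 2 hours Farah does 2/4 = 1/2 of the job, leaving 1/2.
Paulo works at 1/27 per hour, so finishing takes 1/2 ÷ 1/27 = 27/2 hours.
Total time = 2 + 27/2 = 31/2 hours.

31/2 hours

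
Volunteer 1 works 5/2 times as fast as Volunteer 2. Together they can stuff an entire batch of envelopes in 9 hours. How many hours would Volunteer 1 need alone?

63/5 hours

Let Volunteer 2's rate be r; then Volunteer 1's rate is (5/2)r, so together (5/2 + 1)r = (7/2)r = 1/9.
Thus r = 2/63 per hour.
Volunteer 2 alone: 63/2 hours; Volunteer 1 alone: 63/5 hours.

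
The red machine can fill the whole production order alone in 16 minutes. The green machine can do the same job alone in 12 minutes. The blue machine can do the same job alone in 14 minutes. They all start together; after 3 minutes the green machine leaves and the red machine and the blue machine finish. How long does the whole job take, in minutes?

In the first 3 minutes the combined rate is 73/336, so 73/112 of the job is done, leaving 39/112.
After the green machine leaves the rate is 15/112 per minute; the remaining 39/112 takes 13/5 minutes.
Total = 3 + 13/5 = 28/5 minutes.

28/5 minutes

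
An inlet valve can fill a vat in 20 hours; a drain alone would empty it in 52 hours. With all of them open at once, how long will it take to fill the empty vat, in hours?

65/2 hours

Net rate = 1/20 − 1/52 = (13 − 5)/260 = 8/260 = 2/65 per hour.
Filling time = 1 ÷ (2/65) = 65/2 hours.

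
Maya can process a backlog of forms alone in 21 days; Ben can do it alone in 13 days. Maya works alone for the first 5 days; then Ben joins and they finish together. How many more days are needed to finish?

104/17 days

In 5 days Maya does 5/21 of the job, leaving 16/21.
Maya and Ben together work at 34/273 per day, so finishing takes 16/21 ÷ 34/273 = 104/17 days.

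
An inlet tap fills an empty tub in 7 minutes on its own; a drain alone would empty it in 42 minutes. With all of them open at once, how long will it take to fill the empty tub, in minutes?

Net rate = 1/7 − 1/42 = (6 − 1)/42 = 5/42 per minute.
Filling time = 1 ÷ (5/42) = 42/5 minutes.

42/5 minutes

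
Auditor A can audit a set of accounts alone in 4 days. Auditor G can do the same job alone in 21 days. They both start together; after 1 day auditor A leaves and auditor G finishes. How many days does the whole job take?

63/4 days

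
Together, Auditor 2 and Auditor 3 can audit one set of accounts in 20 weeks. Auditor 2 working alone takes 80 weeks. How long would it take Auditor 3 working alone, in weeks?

80/3 weeks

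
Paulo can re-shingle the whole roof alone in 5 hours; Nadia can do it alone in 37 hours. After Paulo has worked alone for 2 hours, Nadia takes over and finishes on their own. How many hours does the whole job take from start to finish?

In 2 hours Paulo does 2/5 of the job, leaving 3/5.
Nadia works at 1/37 per hour, so finishing takes 3/5 ÷ 1/37 = 111/5 hours.
Total time = 2 + 111/5 = 121/5 hours.

121/5 hours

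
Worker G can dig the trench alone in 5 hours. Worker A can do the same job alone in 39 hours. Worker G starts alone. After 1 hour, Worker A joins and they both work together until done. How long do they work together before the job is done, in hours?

39/11 hours

In the first 1 hour Worker G alone does 1/5 of the job, leaving 4/5.
Once everyone is working, combined rate: 1/5 + 1/39 = (39 + 5)/195 = 44/195 per hour.
Remaining 4/5 at 44/195 per hour takes 39/11 hours.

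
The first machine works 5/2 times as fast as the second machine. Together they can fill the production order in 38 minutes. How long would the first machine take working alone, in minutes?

266/5 minutes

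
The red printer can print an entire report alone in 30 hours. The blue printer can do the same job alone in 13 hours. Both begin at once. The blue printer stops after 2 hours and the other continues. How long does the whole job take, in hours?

330/13 hours

In the first 2 hours the combined rate is 43/390, so 43/195 of the job is done, leaving 152/195.
After the blue printer leaves the rate is 1/30 per hour; the remaining 152/195 takes 304/13 hours.
Total = 2 + 304/13 = 330/13 hours.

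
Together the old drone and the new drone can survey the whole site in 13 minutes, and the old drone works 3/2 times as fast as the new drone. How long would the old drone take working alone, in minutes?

Let the new drone's rate be r; then the old drone's rate is (3/2)r, so together (3/2 + 1)r = (5/2)r = 1/13.
Thus r = 2/65 per minute.
The new drone alone: 65/2 minutes; the old drone alone: 65/3 minutes.

65/3 minutes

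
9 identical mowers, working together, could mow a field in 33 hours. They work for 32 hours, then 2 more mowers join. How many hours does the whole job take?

361/11 hours

One mower does 1/297 of the job per hour.
After 32 hours with 9 mowers, 32/33 is done (1/33 left).
With 11 mowers the rate is 11/297 = 1/27, so the rest takes 1/33 ÷ 1/27 = 9/11 hours.
Total = 32 + 9/11 = 361/11 hours.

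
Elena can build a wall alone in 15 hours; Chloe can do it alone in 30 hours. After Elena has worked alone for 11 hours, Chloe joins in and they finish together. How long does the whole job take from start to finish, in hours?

41/3 hours

In 11 hours Elena does 11/15 of the job, leaving 4/15.
Elena and Chloe together work at 1/10 per hour, so finishing takes 4/15 ÷ 1/10 = 8/3 hours.
Total time = 11 + 8/3 = 41/3 hours.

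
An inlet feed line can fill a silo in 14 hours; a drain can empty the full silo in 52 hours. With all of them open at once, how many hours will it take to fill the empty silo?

364/19 hours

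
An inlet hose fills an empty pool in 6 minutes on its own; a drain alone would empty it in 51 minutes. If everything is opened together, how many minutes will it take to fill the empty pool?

34/5 minutes

Net rate = 1/6 − 1/51 = (17 − 2)/102 = 15/102 = 5/34 per minute.
Filling time = 1 ÷ (5/34) = 34/5 minutes.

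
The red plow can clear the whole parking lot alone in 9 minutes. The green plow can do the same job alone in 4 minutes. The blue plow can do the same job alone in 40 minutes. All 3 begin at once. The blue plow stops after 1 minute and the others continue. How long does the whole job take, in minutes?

In the first 1 minute the combined rate is 139/360, so 139/360 of the job is done, leaving 221/360.
After the blue plow leaves the rate is 13/36 per minute; the remaining 221/360 takes 17/10 minutes.
Total = 1 + 17/10 = 27/10 minutes.

27/10 minutes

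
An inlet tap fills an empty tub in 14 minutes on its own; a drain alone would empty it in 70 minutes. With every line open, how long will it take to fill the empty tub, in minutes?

35/2 minutes

Net rate = 1/14 − 1/70 = (5 − 1)/70 = 4/70 = 2/35 per minute.
Filling time = 1 ÷ (2/35) = 35/2 minutes.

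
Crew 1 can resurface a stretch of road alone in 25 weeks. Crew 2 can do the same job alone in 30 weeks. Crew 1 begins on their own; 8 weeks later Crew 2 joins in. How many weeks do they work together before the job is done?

In the first 8 weeks Crew 1 alone does 8/25 of the job, leaving 17/25.
Once everyone is working, combined rate: 1/25 + 1/30 = (6 + 5)/150 = 11/150 per week.
Remaining 17/25 at 11/150 per week takes 102/11 weeks.

102/11 weeks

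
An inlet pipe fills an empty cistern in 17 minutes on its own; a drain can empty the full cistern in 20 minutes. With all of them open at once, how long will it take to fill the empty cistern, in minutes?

340/3 minutes

Net rate = 1/17 − 1/20 = (20 − 17)/340 = 3/340 per minute.
Filling time = 1 ÷ (3/340) = 340/3 minutes.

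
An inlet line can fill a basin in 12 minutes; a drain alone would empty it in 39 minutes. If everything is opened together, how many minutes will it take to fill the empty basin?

Net rate = 1/12 − 1/39 = (13 − 4)/156 = 9/156 = 3/52 per minute.
Filling time = 1 ÷ (3/52) = 52/3 minutes.

52/3 minutes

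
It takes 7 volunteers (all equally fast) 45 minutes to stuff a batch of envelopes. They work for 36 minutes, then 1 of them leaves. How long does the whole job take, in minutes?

93/2 minutes

One volunteer does 1/315 of the job per minute.
After 36 minutes with 7 volunteers, 4/5 is done (1/5 left).
With 6 volunteers the rate is 6/315 = 2/105, so the rest takes 1/5 ÷ 2/105 = 21/2 minutes.
Total = 36 + 21/2 = 93/2 minutes.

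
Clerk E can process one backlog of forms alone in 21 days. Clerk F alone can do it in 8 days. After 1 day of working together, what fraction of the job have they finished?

29/168

Combined rate: 1/21 + 1/8 = (8 + 21)/168 = 29/168 per day.
In 1 day they complete 1·29/168 = 29/168 of the job.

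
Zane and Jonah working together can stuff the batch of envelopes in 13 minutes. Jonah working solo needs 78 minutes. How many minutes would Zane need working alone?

78/5 minutes

Combined rate is 1/13 per minute.
Known contribution: 1/78 per minute.
So Zane's rate is 1/13 − 1/78 = 5/78, meaning 78/5 minutes alone.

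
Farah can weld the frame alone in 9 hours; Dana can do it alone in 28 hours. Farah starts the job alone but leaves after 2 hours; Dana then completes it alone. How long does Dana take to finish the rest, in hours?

196/9 hours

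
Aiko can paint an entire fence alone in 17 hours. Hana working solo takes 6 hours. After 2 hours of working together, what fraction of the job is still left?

28/51

Combined rate: 1/17 + 1/6 = (6 + 17)/102 = 23/102 per hour.
In 2 hours they complete 2·23/102 = 23/51 of the job.
So 28/51 remains.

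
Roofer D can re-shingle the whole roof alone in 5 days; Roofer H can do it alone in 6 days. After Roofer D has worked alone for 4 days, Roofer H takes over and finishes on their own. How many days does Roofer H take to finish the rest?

6/5 days

In 4 days Roofer D does 4/5 of the job, leaving 1/5.
Roofer H works at 1/6 per day, so finishing takes 1/5 ÷ 1/6 = 6/5 days.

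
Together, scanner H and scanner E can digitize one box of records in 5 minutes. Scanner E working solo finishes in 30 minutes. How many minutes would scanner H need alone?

6 minutes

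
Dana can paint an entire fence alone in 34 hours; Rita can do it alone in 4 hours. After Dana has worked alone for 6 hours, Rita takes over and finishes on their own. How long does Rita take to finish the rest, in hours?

56/17 hours

In 6 hours Dana does 6/34 = 3/17 of the job, leaving 14/17.
Rita works at 1/4 per hour, so finishing takes 14/17 ÷ 1/4 = 56/17 hours.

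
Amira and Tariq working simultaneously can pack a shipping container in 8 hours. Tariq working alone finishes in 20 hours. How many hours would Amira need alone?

40/3 hours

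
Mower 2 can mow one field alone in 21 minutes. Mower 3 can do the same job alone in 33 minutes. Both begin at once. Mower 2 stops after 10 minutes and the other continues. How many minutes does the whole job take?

121/7 minutes

In the first 10 minutes the combined rate is 6/77, so 60/77 of the job is done, leaving 17/77.
After Mower 2 leaves the rate is 1/33 per minute; the remaining 17/77 takes 51/7 minutes.
Total = 10 + 51/7 = 121/7 minutes.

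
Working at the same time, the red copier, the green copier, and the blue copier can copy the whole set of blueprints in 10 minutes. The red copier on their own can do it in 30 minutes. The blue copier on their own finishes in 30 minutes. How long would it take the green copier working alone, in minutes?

Combined rate is 1/10 per minute.
Known contribution: 1/30 + 1/30 = (1 + 1)/30 = 2/30 = 1/15 per minute.
So the green copier's rate is 1/10 − 1/15 = 1/30, meaning 30 minutes alone.

30 minutes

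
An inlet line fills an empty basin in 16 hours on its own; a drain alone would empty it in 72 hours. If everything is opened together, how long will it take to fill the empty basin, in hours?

144/7 hours

Net rate = 1/16 − 1/72 = (9 − 2)/144 = 7/144 per hour.
Filling time = 1 ÷ (7/144) = 144/7 hours.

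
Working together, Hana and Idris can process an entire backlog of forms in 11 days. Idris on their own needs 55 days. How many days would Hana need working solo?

55/4 days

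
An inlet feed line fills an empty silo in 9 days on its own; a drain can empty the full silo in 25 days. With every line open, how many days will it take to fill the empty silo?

225/16 days

Net rate = 1/9 − 1/25 = (25 − 9)/225 = 16/225 per day.
Filling time = 1 ÷ (16/225) = 225/16 days.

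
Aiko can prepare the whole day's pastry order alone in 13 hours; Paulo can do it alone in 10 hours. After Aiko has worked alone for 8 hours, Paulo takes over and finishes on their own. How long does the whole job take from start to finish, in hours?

154/13 hours

In 8 hours Aiko does 8/13 of the job, leaving 5/13.
Paulo works at 1/10 per hour, so finishing takes 5/13 ÷ 1/10 = 50/13 hours.
Total time = 8 + 50/13 = 154/13 hours.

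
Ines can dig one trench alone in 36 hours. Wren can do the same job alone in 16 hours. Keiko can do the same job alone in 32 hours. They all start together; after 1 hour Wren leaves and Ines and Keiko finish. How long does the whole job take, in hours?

270/17 hours

In the first 1 hour the combined rate is 35/288, so 35/288 of the job is done, leaving 253/288.
After Wren leaves the rate is 17/288 per hour; the remaining 253/288 takes 253/17 hours.
Total = 1 + 253/17 = 270/17 hours.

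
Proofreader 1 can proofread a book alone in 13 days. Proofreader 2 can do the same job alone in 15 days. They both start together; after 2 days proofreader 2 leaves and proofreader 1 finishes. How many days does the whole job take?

In the first 2 days the combined rate is 28/195, so 56/195 of the job is done, leaving 139/195.
After proofreader 2 leaves the rate is 1/13 per day; the remaining 139/195 takes 139/15 days.
Total = 2 + 139/15 = 169/15 days.

169/15 days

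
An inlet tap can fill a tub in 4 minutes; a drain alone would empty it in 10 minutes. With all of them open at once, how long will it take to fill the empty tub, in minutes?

Net rate = 1/4 − 1/10 = (5 − 2)/20 = 3/20 per minute.
Filling time = 1 ÷ (3/20) = 20/3 minutes.

20/3 minutes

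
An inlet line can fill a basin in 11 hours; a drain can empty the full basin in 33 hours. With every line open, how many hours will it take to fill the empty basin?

Net rate = 1/11 − 1/33 = (3 − 1)/33 = 2/33 per hour.
Filling time = 1 ÷ (2/33) = 33/2 hours.

33/2 hours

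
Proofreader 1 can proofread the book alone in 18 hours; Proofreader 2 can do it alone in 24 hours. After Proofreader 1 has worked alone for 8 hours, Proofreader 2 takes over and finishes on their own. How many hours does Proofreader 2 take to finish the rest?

In 8 hours Proofreader 1 does 8/18 = 4/9 of the job, leaving 5/9.
Proofreader 2 works at 1/24 per hour, so finishing takes 5/9 ÷ 1/24 = 40/3 hours.

40/3 hours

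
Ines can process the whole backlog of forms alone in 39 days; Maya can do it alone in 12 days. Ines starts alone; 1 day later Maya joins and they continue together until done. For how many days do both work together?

In 1 day Ines does 1/39 of the job, leaving 38/39.
Ines and Maya together work at 17/156 per day, so finishing takes 38/39 ÷ 17/156 = 152/17 days.

152/17 days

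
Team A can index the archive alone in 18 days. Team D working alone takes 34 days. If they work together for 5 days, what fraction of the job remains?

Combined rate: 1/18 + 1/34 = (17 + 9)/306 = 26/306 = 13/153 per day.
In 5 days they complete 5·13/153 = 65/153 of the job.
So 88/153 remains.

88/153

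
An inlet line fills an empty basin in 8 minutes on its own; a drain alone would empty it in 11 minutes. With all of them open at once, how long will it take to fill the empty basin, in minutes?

Net rate = 1/8 − 1/11 = (11 − 8)/88 = 3/88 per minute.
Filling time = 1 ÷ (3/88) = 88/3 minutes.

88/3 minutes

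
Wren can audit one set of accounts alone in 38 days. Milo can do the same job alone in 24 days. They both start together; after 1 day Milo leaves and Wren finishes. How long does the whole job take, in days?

437/12 days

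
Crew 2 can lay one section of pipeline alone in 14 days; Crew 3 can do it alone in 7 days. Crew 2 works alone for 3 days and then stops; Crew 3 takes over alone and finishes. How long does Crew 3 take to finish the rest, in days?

In 3 days Crew 2 does 3/14 of the job, leaving 11/14.
Crew 3 works at 1/7 per day, so finishing takes 11/14 ÷ 1/7 = 11/2 days.

11/2 days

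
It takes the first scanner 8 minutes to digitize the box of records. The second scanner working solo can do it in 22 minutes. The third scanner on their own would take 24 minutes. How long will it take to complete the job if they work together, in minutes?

33/7 minutes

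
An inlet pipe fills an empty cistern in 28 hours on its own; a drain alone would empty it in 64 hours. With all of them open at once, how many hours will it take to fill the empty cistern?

Net rate = 1/28 − 1/64 = (16 − 7)/448 = 9/448 per hour.
Filling time = 1 ÷ (9/448) = 448/9 hours.

448/9 hours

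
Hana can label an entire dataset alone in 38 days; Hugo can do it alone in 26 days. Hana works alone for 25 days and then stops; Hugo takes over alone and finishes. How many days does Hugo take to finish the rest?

In 25 days Hana does 25/38 of the job, leaving 13/38.
Hugo works at 1/26 per day, so finishing takes 13/38 ÷ 1/26 = 169/19 days.

169/19 days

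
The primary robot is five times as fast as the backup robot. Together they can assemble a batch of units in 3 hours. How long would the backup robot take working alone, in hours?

Let the backup robot's rate be r; then the primary robot's rate is 5r, so together (5 + 1)r = 6r = 1/3.
Thus r = 1/18 per hour.
The backup robot alone: 18 hours; the primary robot alone: 18/5 hours.

18 hours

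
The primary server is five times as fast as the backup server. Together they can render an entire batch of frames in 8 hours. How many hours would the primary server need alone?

Let the backup server's rate be r; then the primary server's rate is 5r, so together (5 + 1)r = 6r = 1/8.
Thus r = 1/48 per hour.
The backup server alone: 48 hours; the primary server alone: 48/5 hours.

48/5 hours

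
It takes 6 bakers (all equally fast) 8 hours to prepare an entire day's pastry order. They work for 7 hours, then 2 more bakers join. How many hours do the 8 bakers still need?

One baker does 1/48 of the job per hour.
After 7 hours with 6 bakers, 7/8 is done (1/8 left).
With 8 bakers the rate is 8/48 = 1/6, so the rest takes 1/8 ÷ 1/6 = 3/4 hours.

3/4 hours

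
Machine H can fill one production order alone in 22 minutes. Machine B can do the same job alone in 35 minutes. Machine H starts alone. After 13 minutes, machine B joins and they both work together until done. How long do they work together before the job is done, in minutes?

In the first 13 minutes machine H alone does 13/22 of the job, leaving 9/22.
Once everyone is working, combined rate: 1/22 + 1/35 = (35 + 22)/770 = 57/770 per minute.
Remaining 9/22 at 57/770 per minute takes 105/19 minutes.

105/19 minutes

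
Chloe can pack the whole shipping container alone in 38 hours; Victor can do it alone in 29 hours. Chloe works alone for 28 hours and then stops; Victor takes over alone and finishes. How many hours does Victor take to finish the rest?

145/19 hours

In 28 hours Chloe does 28/38 = 14/19 of the job, leaving 5/19.
Victor works at 1/29 per hour, so finishing takes 5/19 ÷ 1/29 = 145/19 hours.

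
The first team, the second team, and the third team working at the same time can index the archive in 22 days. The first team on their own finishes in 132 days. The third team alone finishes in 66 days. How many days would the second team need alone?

44 days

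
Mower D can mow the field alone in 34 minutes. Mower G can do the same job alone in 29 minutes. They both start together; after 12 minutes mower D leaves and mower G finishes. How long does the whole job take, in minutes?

319/17 minutes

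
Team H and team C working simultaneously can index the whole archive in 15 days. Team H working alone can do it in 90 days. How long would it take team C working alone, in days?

18 days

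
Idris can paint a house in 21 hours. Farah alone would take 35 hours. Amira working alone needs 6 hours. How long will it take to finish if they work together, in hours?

70/17 hours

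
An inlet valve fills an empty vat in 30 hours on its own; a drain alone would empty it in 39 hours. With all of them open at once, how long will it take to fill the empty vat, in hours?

130 hours

Net rate = 1/30 − 1/39 = (13 − 10)/390 = 3/390 = 1/130 per hour.
Filling time = 1 ÷ (1/130) = 130 hours.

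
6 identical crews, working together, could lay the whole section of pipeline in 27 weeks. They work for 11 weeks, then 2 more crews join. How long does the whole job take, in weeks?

One crew does 1/162 of the job per week.
After 11 weeks with 6 crews, 11/27 is done (16/27 left).
With 8 crews the rate is 8/162 = 4/81, so the rest takes 16/27 ÷ 4/81 = 12 weeks.
Total = 11 + 12 = 23 weeks.

23 weeks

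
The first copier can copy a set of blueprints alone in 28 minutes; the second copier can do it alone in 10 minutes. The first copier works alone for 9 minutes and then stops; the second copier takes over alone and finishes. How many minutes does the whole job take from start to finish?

In 9 minutes the first copier does 9/28 of the job, leaving 19/28.
The second copier works at 1/10 per minute, so finishing takes 19/28 ÷ 1/10 = 95/14 minutes.
Total time = 9 + 95/14 = 221/14 minutes.

221/14 minutes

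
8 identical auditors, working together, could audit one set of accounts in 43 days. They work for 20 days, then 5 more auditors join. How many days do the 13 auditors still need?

One auditor does 1/344 of the job per day.
After 20 days with 8 auditors, 20/43 is done (23/43 left).
With 13 auditors the rate is 13/344, so the rest takes 23/43 ÷ 13/344 = 184/13 days.

184/13 days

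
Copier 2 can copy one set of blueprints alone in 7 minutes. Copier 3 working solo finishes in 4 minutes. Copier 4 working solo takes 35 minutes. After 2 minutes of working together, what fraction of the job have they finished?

59/70

Combined rate: 1/7 + 1/4 + 1/35 = (20 + 35 + 4)/140 = 59/140 per minute.
In 2 minutes they complete 2·59/140 = 59/70 of the job.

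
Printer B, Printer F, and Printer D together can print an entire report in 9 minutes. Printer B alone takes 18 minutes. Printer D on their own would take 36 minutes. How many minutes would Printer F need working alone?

36 minutes

Combined rate is 1/9 per minute.
Known contribution: 1/18 + 1/36 = (2 + 1)/36 = 3/36 = 1/12 per minute.
So Printer F's rate is 1/9 − 1/12 = 1/36, meaning 36 minutes alone.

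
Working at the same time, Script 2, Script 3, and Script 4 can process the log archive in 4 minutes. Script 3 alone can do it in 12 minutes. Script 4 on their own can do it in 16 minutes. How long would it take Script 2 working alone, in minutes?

Combined rate is 1/4 per minute.
Known contribution: 1/12 + 1/16 = (4 + 3)/48 = 7/48 per minute.
So Script 2's rate is 1/4 − 7/48 = 5/48, meaning 48/5 minutes alone.

48/5 minutes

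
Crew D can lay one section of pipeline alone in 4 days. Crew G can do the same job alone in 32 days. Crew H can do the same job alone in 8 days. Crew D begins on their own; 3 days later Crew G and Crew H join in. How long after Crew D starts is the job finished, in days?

In the first 3 days Crew D alone does 3/4 of the job, leaving 1/4.
Once everyone is working, combined rate: 1/4 + 1/32 + 1/8 = (8 + 1 + 4)/32 = 13/32 per day.
Remaining 1/4 at 13/32 per day takes 8/13 days.
Total from the start = 3 + 8/13 = 47/13 days.

47/13 days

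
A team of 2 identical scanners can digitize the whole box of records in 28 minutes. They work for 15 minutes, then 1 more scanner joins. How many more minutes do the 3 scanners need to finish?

One scanner does 1/56 of the job per minute.
After 15 minutes with 2 scanners, 15/28 is done (13/28 left).
With 3 scanners the rate is 3/56, so the rest takes 13/28 ÷ 3/56 = 26/3 minutes.

26/3 minutes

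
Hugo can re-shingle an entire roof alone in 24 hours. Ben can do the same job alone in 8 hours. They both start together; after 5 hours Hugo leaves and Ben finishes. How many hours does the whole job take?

19/3 hours

In the first 5 hours the combined rate is 1/6, so 5/6 of the job is done, leaving 1/6.
After Hugo leaves the rate is 1/8 per hour; the remaining 1/6 takes 4/3 hours.
Total = 5 + 4/3 = 19/3 hours.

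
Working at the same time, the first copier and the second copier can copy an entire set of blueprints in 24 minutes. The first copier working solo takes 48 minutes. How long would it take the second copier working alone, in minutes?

48 minutes

Combined rate is 1/24 per minute.
Known contribution: 1/48 per minute.
So the second copier's rate is 1/24 − 1/48 = 1/48, meaning 48 minutes alone.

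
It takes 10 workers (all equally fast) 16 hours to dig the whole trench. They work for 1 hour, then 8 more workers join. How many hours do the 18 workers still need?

25/3 hours

One worker does 1/160 of the job per hour.
After 1 hour with 10 workers, 1/16 is done (15/16 left).
With 18 workers the rate is 18/160 = 9/80, so the rest takes 15/16 ÷ 9/80 = 25/3 hours.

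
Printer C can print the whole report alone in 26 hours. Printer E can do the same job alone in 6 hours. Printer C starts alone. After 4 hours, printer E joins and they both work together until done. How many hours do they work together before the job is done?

33/8 hours

In the first 4 hours printer C alone does 4/26 = 2/13 of the job, leaving 11/13.
Once everyone is working, combined rate: 1/26 + 1/6 = (3 + 13)/78 = 16/78 = 8/39 per hour.
Remaining 11/13 at 8/39 per hour takes 33/8 hours.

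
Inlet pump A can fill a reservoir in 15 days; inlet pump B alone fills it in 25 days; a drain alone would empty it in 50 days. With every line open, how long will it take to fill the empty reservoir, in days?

Net rate = 1/15 + 1/25 − 1/50 = (10 + 6 − 3)/150 = 13/150 per day.
Filling time = 1 ÷ (13/150) = 150/13 days.

150/13 days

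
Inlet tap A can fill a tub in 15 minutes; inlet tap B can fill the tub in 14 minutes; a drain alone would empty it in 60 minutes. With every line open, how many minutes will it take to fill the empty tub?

Net rate = 1/15 + 1/14 − 1/60 = (28 + 30 − 7)/420 = 51/420 = 17/140 per minute.
Filling time = 1 ÷ (17/140) = 140/17 minutes.

140/17 minutes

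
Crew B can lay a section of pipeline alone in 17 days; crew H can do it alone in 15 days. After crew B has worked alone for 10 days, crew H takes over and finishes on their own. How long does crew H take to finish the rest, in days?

In 10 days crew B does 10/17 of the job, leaving 7/17.
Crew H works at 1/15 per day, so finishing takes 7/17 ÷ 1/15 = 105/17 days.

105/17 days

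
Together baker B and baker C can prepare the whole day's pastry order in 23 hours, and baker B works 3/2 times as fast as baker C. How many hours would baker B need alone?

115/3 hours

Let baker C's rate be r; then baker B's rate is (3/2)r, so together (3/2 + 1)r = (5/2)r = 1/23.
Thus r = 2/115 per hour.
Baker C alone: 115/2 hours; baker B alone: 115/3 hours.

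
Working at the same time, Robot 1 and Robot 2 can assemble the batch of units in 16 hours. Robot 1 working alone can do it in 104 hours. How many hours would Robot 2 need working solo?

208/11 hours

Combined rate is 1/16 per hour.
Known contribution: 1/104 per hour.
So Robot 2's rate is 1/16 − 1/104 = 11/208, meaning 208/11 hours alone.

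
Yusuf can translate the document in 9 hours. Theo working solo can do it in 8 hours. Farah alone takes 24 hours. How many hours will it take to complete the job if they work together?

Combined rate: 1/9 + 1/8 + 1/24 = (8 + 9 + 3)/72 = 20/72 = 5/18 per hour.
Time = 1 ÷ (5/18) = 18/5 hours.

18/5 hours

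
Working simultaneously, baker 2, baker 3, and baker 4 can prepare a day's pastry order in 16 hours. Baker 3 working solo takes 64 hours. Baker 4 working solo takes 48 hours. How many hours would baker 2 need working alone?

192/5 hours

Combined rate is 1/16 per hour.
Known contribution: 1/64 + 1/48 = (3 + 4)/192 = 7/192 per hour.
So baker 2's rate is 1/16 − 7/192 = 5/192, meaning 192/5 hours alone.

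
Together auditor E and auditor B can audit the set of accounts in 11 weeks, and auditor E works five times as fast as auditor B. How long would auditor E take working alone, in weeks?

66/5 weeks

Let auditor B's rate be r; then auditor E's rate is 5r, so together (5 + 1)r = 6r = 1/11.
Thus r = 1/66 per week.
Auditor B alone: 66 weeks; auditor E alone: 66/5 weeks.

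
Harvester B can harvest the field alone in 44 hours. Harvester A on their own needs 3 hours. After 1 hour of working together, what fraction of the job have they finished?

47/132

Combined rate: 1/44 + 1/3 = (3 + 44)/132 = 47/132 per hour.
In 1 hour they complete 1·47/132 = 47/132 of the job.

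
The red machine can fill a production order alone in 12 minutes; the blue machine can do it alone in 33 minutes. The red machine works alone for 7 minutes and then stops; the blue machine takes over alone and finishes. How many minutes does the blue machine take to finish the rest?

55/4 minutes

In 7 minutes the red machine does 7/12 of the job, leaving 5/12.
The blue machine works at 1/33 per minute, so finishing takes 5/12 ÷ 1/33 = 55/4 minutes.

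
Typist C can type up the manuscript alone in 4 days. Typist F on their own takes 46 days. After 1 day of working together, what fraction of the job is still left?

67/92

Combined rate: 1/4 + 1/46 = (23 + 2)/92 = 25/92 per day.
In 1 day they complete 1·25/92 = 25/92 of the job.
So 67/92 remains.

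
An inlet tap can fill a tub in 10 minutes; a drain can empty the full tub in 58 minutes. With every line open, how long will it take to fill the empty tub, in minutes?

145/12 minutes

Net rate = 1/10 − 1/58 = (29 − 5)/290 = 24/290 = 12/145 per minute.
Filling time = 1 ÷ (12/145) = 145/12 minutes.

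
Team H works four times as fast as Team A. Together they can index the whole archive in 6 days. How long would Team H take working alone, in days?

15/2 days

Let Team A's rate be r; then Team H's rate is 4r, so together (4 + 1)r = 5r = 1/6.
Thus r = 1/30 per day.
Team A alone: 30 days; Team H alone: 15/2 days.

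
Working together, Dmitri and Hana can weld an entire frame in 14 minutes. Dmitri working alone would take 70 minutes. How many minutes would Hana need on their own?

35/2 minutes

Combined rate is 1/14 per minute.
Known contribution: 1/70 per minute.
So Hana's rate is 1/14 − 1/70 = 2/35, meaning 35/2 minutes alone.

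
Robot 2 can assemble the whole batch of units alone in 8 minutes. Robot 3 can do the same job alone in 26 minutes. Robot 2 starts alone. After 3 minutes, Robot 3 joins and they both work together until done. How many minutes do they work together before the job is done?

In the first 3 minutes Robot 2 alone does 3/8 of the job, leaving 5/8.
Once everyone is working, combined rate: 1/8 + 1/26 = (13 + 4)/104 = 17/104 per minute.
Remaining 5/8 at 17/104 per minute takes 65/17 minutes.

65/17 minutes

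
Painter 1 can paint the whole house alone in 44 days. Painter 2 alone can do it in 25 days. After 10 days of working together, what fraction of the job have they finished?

Combined rate: 1/44 + 1/25 = (25 + 44)/1100 = 69/1100 per day.
In 10 days they complete 10·69/1100 = 69/110 of the job.

69/110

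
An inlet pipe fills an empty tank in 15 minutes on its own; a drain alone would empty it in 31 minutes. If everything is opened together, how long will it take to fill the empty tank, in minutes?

Net rate = 1/15 − 1/31 = (31 − 15)/465 = 16/465 per minute.
Filling time = 1 ÷ (16/465) = 465/16 minutes.

465/16 minutes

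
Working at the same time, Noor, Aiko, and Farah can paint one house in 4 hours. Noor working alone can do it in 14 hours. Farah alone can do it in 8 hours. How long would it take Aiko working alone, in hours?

Combined rate is 1/4 per hour.
Known contribution: 1/14 + 1/8 = (4 + 7)/56 = 11/56 per hour.
So Aiko's rate is 1/4 − 11/56 = 3/56, meaning 56/3 hours alone.

56/3 hours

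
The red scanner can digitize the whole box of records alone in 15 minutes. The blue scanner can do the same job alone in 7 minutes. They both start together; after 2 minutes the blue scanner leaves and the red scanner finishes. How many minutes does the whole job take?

In the first 2 minutes the combined rate is 22/105, so 44/105 of the job is done, leaving 61/105.
After the blue scanner leaves the rate is 1/15 per minute; the remaining 61/105 takes 61/7 minutes.
Total = 2 + 61/7 = 75/7 minutes.

75/7 minutes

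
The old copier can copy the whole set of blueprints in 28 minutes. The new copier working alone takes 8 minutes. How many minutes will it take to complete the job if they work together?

With two workers the combined time is the product over the sum: 28·8/(28+8) = 224/36 = 56/9 minutes.

56/9 minutes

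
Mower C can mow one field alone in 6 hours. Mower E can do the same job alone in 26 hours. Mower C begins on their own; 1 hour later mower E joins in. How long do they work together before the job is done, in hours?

In the first 1 hour mower C alone does 1/6 of the job, leaving 5/6.
Once everyone is working, combined rate: 1/6 + 1/26 = (13 + 3)/78 = 16/78 = 8/39 per hour.
Remaining 5/6 at 8/39 per hour takes 65/16 hours.

65/16 hours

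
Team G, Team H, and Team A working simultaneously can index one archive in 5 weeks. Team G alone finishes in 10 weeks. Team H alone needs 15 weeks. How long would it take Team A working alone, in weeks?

Combined rate is 1/5 per week.
Known contribution: 1/10 + 1/15 = (3 + 2)/30 = 5/30 = 1/6 per week.
So Team A's rate is 1/5 − 1/6 = 1/30, meaning 30 weeks alone.

30 weeks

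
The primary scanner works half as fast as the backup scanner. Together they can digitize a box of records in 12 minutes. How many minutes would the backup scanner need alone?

Let the backup scanner's rate be r; then the primary scanner's rate is (1/2)r, so together (1/2 + 1)r = (3/2)r = 1/12.
Thus r = 1/18 per minute.
The backup scanner alone: 18 minutes; the primary scanner alone: 36 minutes.

18 minutes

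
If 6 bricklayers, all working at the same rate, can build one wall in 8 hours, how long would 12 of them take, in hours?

4 hours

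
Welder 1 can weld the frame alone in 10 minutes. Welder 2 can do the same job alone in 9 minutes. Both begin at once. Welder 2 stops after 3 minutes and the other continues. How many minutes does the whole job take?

20/3 minutes

In the first 3 minutes the combined rate is 19/90, so 19/30 of the job is done, leaving 11/30.
After welder 2 leaves the rate is 1/10 per minute; the remaining 11/30 takes 11/3 minutes.
Total = 3 + 11/3 = 20/3 minutes.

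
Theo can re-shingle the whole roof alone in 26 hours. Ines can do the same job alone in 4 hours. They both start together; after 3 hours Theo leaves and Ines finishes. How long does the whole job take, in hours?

In the first 3 hours the combined rate is 15/52, so 45/52 of the job is done, leaving 7/52.
After Theo leaves the rate is 1/4 per hour; the remaining 7/52 takes 7/13 hours.
Total = 3 + 7/13 = 46/13 hours.

46/13 hours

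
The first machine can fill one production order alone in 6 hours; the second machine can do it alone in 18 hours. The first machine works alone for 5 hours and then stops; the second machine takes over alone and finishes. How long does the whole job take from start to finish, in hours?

8 hours

In 5 hours the first machine does 5/6 of the job, leaving 1/6.
The second machine works at 1/18 per hour, so finishing takes 1/6 ÷ 1/18 = 3 hours.
Total time = 5 + 3 = 8 hours.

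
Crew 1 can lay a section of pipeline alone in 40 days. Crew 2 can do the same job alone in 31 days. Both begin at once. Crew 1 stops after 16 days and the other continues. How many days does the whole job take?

93/5 days

In the first 16 days the combined rate is 71/1240, so 142/155 of the job is done, leaving 13/155.
After crew 1 leaves the rate is 1/31 per day; the remaining 13/155 takes 13/5 days.
Total = 16 + 13/5 = 93/5 days.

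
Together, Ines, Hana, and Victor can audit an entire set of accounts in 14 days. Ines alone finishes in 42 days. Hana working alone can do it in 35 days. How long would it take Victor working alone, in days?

105/2 days

Combined rate is 1/14 per day.
Known contribution: 1/42 + 1/35 = (5 + 6)/210 = 11/210 per day.
So Victor's rate is 1/14 − 11/210 = 2/105, meaning 105/2 days alone.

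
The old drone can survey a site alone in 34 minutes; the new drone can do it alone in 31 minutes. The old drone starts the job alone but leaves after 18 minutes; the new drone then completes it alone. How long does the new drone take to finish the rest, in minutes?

In 18 minutes the old drone does 18/34 = 9/17 of the job, leaving 8/17.
The new drone works at 1/31 per minute, so finishing takes 8/17 ÷ 1/31 = 248/17 minutes.

248/17 minutes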